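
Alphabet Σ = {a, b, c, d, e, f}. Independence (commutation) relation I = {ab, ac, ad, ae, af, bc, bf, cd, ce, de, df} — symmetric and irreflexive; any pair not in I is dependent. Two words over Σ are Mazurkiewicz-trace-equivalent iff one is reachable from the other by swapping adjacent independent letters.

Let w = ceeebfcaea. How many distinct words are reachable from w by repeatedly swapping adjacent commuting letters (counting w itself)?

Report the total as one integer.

piece 0:c — minimal
piece 1:e — minimal
piece 2:e rests on {1:e}
piece 3:e rests on {2:e}
piece 4:b rests on {3:e}
piece 5:f rests on {0:c, 3:e}
piece 6:c rests on {5:f}
piece 7:a — minimal
piece 8:e rests on {4:b, 5:f}
piece 9:a rests on {7:a}
minimal pieces: {0:c, 1:e, 7:a}
ways to finish when only these pieces remain (= sum over removing one remaining piece with nothing left below it):
  1 left: {6}→1  {8}→1  {9}→1
  2 left: {4,8}→1  {6,8}→2  {6,9}→2  {7,9}→1  {8,9}→2
  3 left: {4,6,8}→3  {4,8,9}→3  {5,6,8}→2  {6,7,9}→3  {6,8,9}→6  {7,8,9}→3
  4 left: {0,5,6,8}→2  {4,5,6,8}→5  {4,6,8,9}→12  {4,7,8,9}→6  {5,6,8,9}→8  {6,7,8,9}→12
  5 left: {0,4,5,6,8}→7  {0,5,6,8,9}→10  {3,4,5,6,8}→5  {4,5,6,8,9}→25  {4,6,7,8,9}→30  {5,6,7,8,9}→20
  6 left: {0,3,4,5,6,8}→12  {0,4,5,6,8,9}→42  {0,5,6,7,8,9}→30  {2,3,4,5,6,8}→5  {3,4,5,6,8,9}→30  {4,5,6,7,8,9}→75
  7 left: {0,2,3,4,5,6,8}→17  {0,3,4,5,6,8,9}→84  {0,4,5,6,7,8,9}→147  {1,2,3,4,5,6,8}→5  {2,3,4,5,6,8,9}→35  {3,4,5,6,7,8,9}→105
  8 left: {0,1,2,3,4,5,6,8}→22  {0,2,3,4,5,6,8,9}→136  {0,3,4,5,6,7,8,9}→336  {1,2,3,4,5,6,8,9}→40  {2,3,4,5,6,7,8,9}→140
  placing 0:c first → 180 extensions
  placing 1:e first → 612 extensions
  placing 7:a first → 198 extensions
total linear extensions = 990

990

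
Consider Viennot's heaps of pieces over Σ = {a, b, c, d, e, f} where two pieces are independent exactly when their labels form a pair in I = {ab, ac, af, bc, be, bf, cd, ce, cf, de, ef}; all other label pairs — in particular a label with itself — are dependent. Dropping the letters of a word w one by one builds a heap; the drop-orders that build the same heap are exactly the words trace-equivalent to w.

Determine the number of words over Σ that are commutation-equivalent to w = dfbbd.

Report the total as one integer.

drop 0:d onto floor
drop 1:f onto {0:d}
drop 2:b onto {0:d}
drop 3:b onto {2:b}
drop 4:d onto {1:f, 3:b}
ground layer = {0:d}
drop-orders for the pieces not yet dropped (sum over which currently-grounded one goes next):
  1 to go: {4} 1
  2 to go: {1,4} 1  {3,4} 1
  3 to go: {1,3,4} 2  {2,3,4} 1
  if 0:d drops first: 3 orders

3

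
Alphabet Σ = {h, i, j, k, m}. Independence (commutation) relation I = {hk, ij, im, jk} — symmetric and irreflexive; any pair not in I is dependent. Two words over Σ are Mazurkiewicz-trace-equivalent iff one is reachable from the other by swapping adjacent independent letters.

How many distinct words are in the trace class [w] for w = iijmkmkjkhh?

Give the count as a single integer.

#0=i has no predecessor
#1=i depends on [0:i]
#2=j has no predecessor
#3=m depends on [2:j]
#4=k depends on [1:i, 3:m]
#5=m depends on [4:k]
#6=k depends on [5:m]
#7=j depends on [5:m]
#8=k depends on [6:k]
#9=h depends on [7:j]
#10=h depends on [9:h]
sources: [0:i, 2:j]
N(rest) = Σ N(rest − s) over sources s of rest; N(one piece) = 1:
  size 1 → [8]=1  [10]=1
  size 2 → [6,8]=1  [8,10]=2  [9,10]=1
  size 3 → [6,8,10]=3  [7,9,10]=1  [8,9,10]=3
  size 4 → [6,8,9,10]=6  [7,8,9,10]=4
  size 5 → [6,7,8,9,10]=10
  size 6 → [5,6,7,8,9,10]=10
  size 7 → [4,5,6,7,8,9,10]=10
  size 8 → [1,4,5,6,7,8,9,10]=10  [3,4,5,6,7,8,9,10]=10
  size 9 → [0,1,4,5,6,7,8,9,10]=10  [1,3,4,5,6,7,8,9,10]=20  [2,3,4,5,6,7,8,9,10]=10
  first=0(i) contributes 30
  first=2(j) contributes 30
|[w]| = 60

60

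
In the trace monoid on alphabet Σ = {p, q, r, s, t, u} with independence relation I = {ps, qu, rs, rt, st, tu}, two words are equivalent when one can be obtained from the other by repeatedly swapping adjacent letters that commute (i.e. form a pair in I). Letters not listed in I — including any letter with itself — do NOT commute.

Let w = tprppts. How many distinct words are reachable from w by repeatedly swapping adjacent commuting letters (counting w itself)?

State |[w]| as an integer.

#0=t has no predecessor
#1=p depends on [0:t]
#2=r depends on [1:p]
#3=p depends on [2:r]
#4=p depends on [3:p]
#5=t depends on [4:p]
#6=s has no predecessor
sources: [0:t, 6:s]
N(rest) = Σ N(rest − s) over sources s of rest; N(one piece) = 1:
  size 1 → [5]=1  [6]=1
  size 2 → [4,5]=1  [5,6]=2
  size 3 → [3,4,5]=1  [4,5,6]=3
  size 4 → [2,3,4,5]=1  [3,4,5,6]=4
  size 5 → [1,2,3,4,5]=1  [2,3,4,5,6]=5
  first=0(t) contributes 6
  first=6(s) contributes 1
|[w]| = 7

7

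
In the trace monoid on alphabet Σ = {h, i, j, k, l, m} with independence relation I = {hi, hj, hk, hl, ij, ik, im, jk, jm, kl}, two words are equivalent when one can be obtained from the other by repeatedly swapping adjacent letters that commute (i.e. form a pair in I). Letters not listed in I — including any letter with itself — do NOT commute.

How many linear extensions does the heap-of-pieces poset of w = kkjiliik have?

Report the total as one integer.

piece 0:k — minimal
piece 1:k rests on {0:k}
piece 2:j — minimal
piece 3:i — minimal
piece 4:l rests on {2:j, 3:i}
piece 5:i rests on {4:l}
piece 6:i rests on {5:i}
piece 7:k rests on {1:k}
minimal pieces: {0:k, 2:j, 3:i}
ways to finish when only these pieces remain (= sum over removing one remaining piece with nothing left below it):
  1 left: {6}→1  {7}→1
  2 left: {1,7}→1  {5,6}→1  {6,7}→2
  3 left: {0,1,7}→1  {1,6,7}→3  {4,5,6}→1  {5,6,7}→3
  4 left: {0,1,6,7}→4  {1,5,6,7}→6  {2,4,5,6}→1  {3,4,5,6}→1  {4,5,6,7}→4
  5 left: {0,1,5,6,7}→10  {1,4,5,6,7}→10  {2,3,4,5,6}→2  {2,4,5,6,7}→5  {3,4,5,6,7}→5
  6 left: {0,1,4,5,6,7}→20  {1,2,4,5,6,7}→15  {1,3,4,5,6,7}→15  {2,3,4,5,6,7}→12
  placing 0:k first → 42 extensions
  placing 2:j first → 35 extensions
  placing 3:i first → 35 extensions
total linear extensions = 112

112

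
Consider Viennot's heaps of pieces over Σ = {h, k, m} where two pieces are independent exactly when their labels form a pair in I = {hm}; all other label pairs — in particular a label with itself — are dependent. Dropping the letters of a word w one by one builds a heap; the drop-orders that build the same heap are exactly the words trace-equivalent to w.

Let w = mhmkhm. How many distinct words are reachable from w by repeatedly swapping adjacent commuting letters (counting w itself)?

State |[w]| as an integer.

0(m) covers ∅
1(h) covers ∅
2(m) covers 0:m
3(k) covers 1:h, 2:m
4(h) covers 3:k
5(m) covers 3:k
floor of heap: 0:m, 1:h
completions by unplaced set U, small U first (add the entries for U minus each lowest piece of U):
  |U|=1: {4}:1  {5}:1
  |U|=2: {4,5}:2
  |U|=3: {3,4,5}:2
  |U|=4: {1,3,4,5}:2  {2,3,4,5}:2
  start at 0(m): 4
  start at 1(h): 2
sum over floor = 6

6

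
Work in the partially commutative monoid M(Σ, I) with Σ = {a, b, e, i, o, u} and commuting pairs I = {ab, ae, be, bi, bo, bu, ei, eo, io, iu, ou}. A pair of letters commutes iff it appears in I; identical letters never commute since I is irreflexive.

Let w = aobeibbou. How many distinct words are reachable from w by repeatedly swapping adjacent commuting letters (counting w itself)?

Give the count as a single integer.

3528

0(a) covers ∅
1(o) covers 0:a
2(b) covers ∅
3(e) covers ∅
4(i) covers 0:a
5(b) covers 2:b
6(b) covers 5:b
7(o) covers 1:o
8(u) covers 0:a, 3:e
floor of heap: 0:a, 2:b, 3:e
completions by unplaced set U, small U first (add the entries for U minus each lowest piece of U):
  |U|=1: {4}:1  {6}:1  {7}:1  {8}:1
  |U|=2: {1,7}:1  {3,8}:1  {4,6}:2  {4,7}:2  {4,8}:2  {5,6}:1  {6,7}:2  {6,8}:2  {7,8}:2
  |U|=3: {1,4,7}:3  {1,6,7}:3  {1,7,8}:3  {2,5,6}:1  {3,4,8}:3  {3,6,8}:3  {3,7,8}:3  {4,5,6}:3  {4,6,7}:6  {4,6,8}:6  {4,7,8}:6  {5,6,7}:3  {5,6,8}:3  {6,7,8}:6
  |U|=4: {1,3,7,8}:6  {1,4,6,7}:12  {1,4,7,8}:12  {1,5,6,7}:6  {1,6,7,8}:12  {2,4,5,6}:4  {2,5,6,7}:4  {2,5,6,8}:4  {3,4,6,8}:12  {3,4,7,8}:12  {3,5,6,8}:6  {3,6,7,8}:12  {4,5,6,7}:12  {4,5,6,8}:12  {4,6,7,8}:24  {5,6,7,8}:12
  |U|=5: {0,1,4,7,8}:12  {1,2,5,6,7}:10  {1,3,4,7,8}:30  {1,3,6,7,8}:30  {1,4,5,6,7}:30  {1,4,6,7,8}:60  {1,5,6,7,8}:30  {2,3,5,6,8}:10  {2,4,5,6,7}:20  {2,4,5,6,8}:20  {2,5,6,7,8}:20  {3,4,5,6,8}:30  {3,4,6,7,8}:60  {3,5,6,7,8}:30  {4,5,6,7,8}:60
  |U|=6: {0,1,3,4,7,8}:42  {0,1,4,6,7,8}:72  {1,2,4,5,6,7}:60  {1,2,5,6,7,8}:60  {1,3,4,6,7,8}:180  {1,3,5,6,7,8}:90  {1,4,5,6,7,8}:180  {2,3,4,5,6,8}:60  {2,3,5,6,7,8}:60  {2,4,5,6,7,8}:120  {3,4,5,6,7,8}:180
  |U|=7: {0,1,3,4,6,7,8}:294  {0,1,4,5,6,7,8}:252  {1,2,3,5,6,7,8}:210  {1,2,4,5,6,7,8}:420  {1,3,4,5,6,7,8}:630  {2,3,4,5,6,7,8}:420
  start at 0(a): 1680
  start at 2(b): 1176
  start at 3(e): 672
sum over floor = 3528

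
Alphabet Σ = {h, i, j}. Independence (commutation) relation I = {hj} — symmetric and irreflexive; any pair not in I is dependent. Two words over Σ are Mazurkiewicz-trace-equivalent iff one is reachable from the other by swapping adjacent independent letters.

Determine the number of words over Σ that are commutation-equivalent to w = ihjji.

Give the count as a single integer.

piece 0:i — minimal
piece 1:h rests on {0:i}
piece 2:j rests on {0:i}
piece 3:j rests on {2:j}
piece 4:i rests on {1:h, 3:j}
minimal pieces: {0:i}
ways to finish when only these pieces remain (= sum over removing one remaining piece with nothing left below it):
  1 left: {4}→1
  2 left: {1,4}→1  {3,4}→1
  3 left: {1,3,4}→2  {2,3,4}→1
  placing 0:i first → 3 extensions

3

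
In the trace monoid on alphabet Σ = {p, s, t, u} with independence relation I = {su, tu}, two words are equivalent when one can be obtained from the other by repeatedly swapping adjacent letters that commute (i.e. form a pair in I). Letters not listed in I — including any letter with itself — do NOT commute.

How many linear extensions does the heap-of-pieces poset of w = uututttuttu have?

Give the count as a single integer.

462

0(u) covers ∅
1(u) covers 0:u
2(t) covers ∅
3(u) covers 1:u
4(t) covers 2:t
5(t) covers 4:t
6(t) covers 5:t
7(u) covers 3:u
8(t) covers 6:t
9(t) covers 8:t
10(u) covers 7:u
floor of heap: 0:u, 2:t
completions by unplaced set U, small U first (add the entries for U minus each lowest piece of U):
  |U|=1: {9}:1  {10}:1
  |U|=2: {7,10}:1  {8,9}:1  {9,10}:2
  |U|=3: {3,7,10}:1  {6,8,9}:1  {7,9,10}:3  {8,9,10}:3
  |U|=4: {1,3,7,10}:1  {3,7,9,10}:4  {5,6,8,9}:1  {6,8,9,10}:4  {7,8,9,10}:6
  |U|=5: {0,1,3,7,10}:1  {1,3,7,9,10}:5  {3,7,8,9,10}:10  {4,5,6,8,9}:1  {5,6,8,9,10}:5  {6,7,8,9,10}:10
  |U|=6: {0,1,3,7,9,10}:6  {1,3,7,8,9,10}:15  {2,4,5,6,8,9}:1  {3,6,7,8,9,10}:20  {4,5,6,8,9,10}:6  {5,6,7,8,9,10}:15
  |U|=7: {0,1,3,7,8,9,10}:21  {1,3,6,7,8,9,10}:35  {2,4,5,6,8,9,10}:7  {3,5,6,7,8,9,10}:35  {4,5,6,7,8,9,10}:21
  |U|=8: {0,1,3,6,7,8,9,10}:56  {1,3,5,6,7,8,9,10}:70  {2,4,5,6,7,8,9,10}:28  {3,4,5,6,7,8,9,10}:56
  |U|=9: {0,1,3,5,6,7,8,9,10}:126  {1,3,4,5,6,7,8,9,10}:126  {2,3,4,5,6,7,8,9,10}:84
  start at 0(u): 210
  start at 2(t): 252
sum over floor = 462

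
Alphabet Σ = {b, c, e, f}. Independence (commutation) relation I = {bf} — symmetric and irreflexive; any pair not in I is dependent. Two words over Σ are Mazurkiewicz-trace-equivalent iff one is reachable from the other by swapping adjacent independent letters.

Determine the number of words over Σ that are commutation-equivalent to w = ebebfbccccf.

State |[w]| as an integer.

piece 0:e — minimal
piece 1:b rests on {0:e}
piece 2:e rests on {1:b}
piece 3:b rests on {2:e}
piece 4:f rests on {2:e}
piece 5:b rests on {3:b}
piece 6:c rests on {4:f, 5:b}
piece 7:c rests on {6:c}
piece 8:c rests on {7:c}
piece 9:c rests on {8:c}
piece 10:f rests on {9:c}
minimal pieces: {0:e}
ways to finish when only these pieces remain (= sum over removing one remaining piece with nothing left below it):
  1 left: {10}→1
  2 left: {9,10}→1
  3 left: {8,9,10}→1
  4 left: {7,8,9,10}→1
  5 left: {6,7,8,9,10}→1
  6 left: {4,6,7,8,9,10}→1  {5,6,7,8,9,10}→1
  7 left: {3,5,6,7,8,9,10}→1  {4,5,6,7,8,9,10}→2
  8 left: {3,4,5,6,7,8,9,10}→3
  9 left: {2,3,4,5,6,7,8,9,10}→3
  placing 0:e first → 3 extensions

3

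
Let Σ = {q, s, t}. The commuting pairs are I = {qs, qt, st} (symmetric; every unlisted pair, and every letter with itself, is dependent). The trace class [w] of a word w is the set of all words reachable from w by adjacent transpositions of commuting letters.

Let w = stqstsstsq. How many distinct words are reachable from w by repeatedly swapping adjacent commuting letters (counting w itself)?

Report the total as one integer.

#0=s has no predecessor
#1=t has no predecessor
#2=q has no predecessor
#3=s depends on [0:s]
#4=t depends on [1:t]
#5=s depends on [3:s]
#6=s depends on [5:s]
#7=t depends on [4:t]
#8=s depends on [6:s]
#9=q depends on [2:q]
sources: [0:s, 1:t, 2:q]
N(rest) = Σ N(rest − s) over sources s of rest; N(one piece) = 1:
  size 1 → [7]=1  [8]=1  [9]=1
  size 2 → [2,9]=1  [4,7]=1  [6,8]=1  [7,8]=2  [7,9]=2  [8,9]=2
  size 3 → [1,4,7]=1  [2,7,9]=3  [2,8,9]=3  [4,7,8]=3  [4,7,9]=3  [5,6,8]=1  [6,7,8]=3  [6,8,9]=3  [7,8,9]=6
  size 4 → [1,4,7,8]=4  [1,4,7,9]=4  [2,4,7,9]=6  [2,6,8,9]=6  [2,7,8,9]=12  [3,5,6,8]=1  [4,6,7,8]=6  [4,7,8,9]=12  [5,6,7,8]=4  [5,6,8,9]=4  [6,7,8,9]=12
  size 5 → [0,3,5,6,8]=1  [1,2,4,7,9]=10  [1,4,6,7,8]=10  [1,4,7,8,9]=20  [2,4,7,8,9]=30  [2,5,6,8,9]=10  [2,6,7,8,9]=30  [3,5,6,7,8]=5  [3,5,6,8,9]=5  [4,5,6,7,8]=10  [4,6,7,8,9]=30  [5,6,7,8,9]=20
  size 6 → [0,3,5,6,7,8]=6  [0,3,5,6,8,9]=6  [1,2,4,7,8,9]=60  [1,4,5,6,7,8]=20  [1,4,6,7,8,9]=60  [2,3,5,6,8,9]=15  [2,4,6,7,8,9]=90  [2,5,6,7,8,9]=60  [3,4,5,6,7,8]=15  [3,5,6,7,8,9]=30  [4,5,6,7,8,9]=60
  size 7 → [0,2,3,5,6,8,9]=21  [0,3,4,5,6,7,8]=21  [0,3,5,6,7,8,9]=42  [1,2,4,6,7,8,9]=210  [1,3,4,5,6,7,8]=35  [1,4,5,6,7,8,9]=140  [2,3,5,6,7,8,9]=105  [2,4,5,6,7,8,9]=210  [3,4,5,6,7,8,9]=105
  size 8 → [0,1,3,4,5,6,7,8]=56  [0,2,3,5,6,7,8,9]=168  [0,3,4,5,6,7,8,9]=168  [1,2,4,5,6,7,8,9]=560  [1,3,4,5,6,7,8,9]=280  [2,3,4,5,6,7,8,9]=420
  first=0(s) contributes 1260
  first=1(t) contributes 756
  first=2(q) contributes 504
|[w]| = 2520

2520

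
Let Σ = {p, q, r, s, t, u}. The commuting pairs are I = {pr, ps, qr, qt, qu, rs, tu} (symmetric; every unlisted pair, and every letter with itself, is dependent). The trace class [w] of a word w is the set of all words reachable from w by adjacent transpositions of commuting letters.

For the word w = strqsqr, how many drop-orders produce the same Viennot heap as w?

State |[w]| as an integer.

piece 0:s — minimal
piece 1:t rests on {0:s}
piece 2:r rests on {1:t}
piece 3:q rests on {0:s}
piece 4:s rests on {1:t, 3:q}
piece 5:q rests on {4:s}
piece 6:r rests on {2:r}
minimal pieces: {0:s}
ways to finish when only these pieces remain (= sum over removing one remaining piece with nothing left below it):
  1 left: {5}→1  {6}→1
  2 left: {2,6}→1  {4,5}→1  {5,6}→2
  3 left: {2,5,6}→3  {3,4,5}→1  {4,5,6}→3
  4 left: {2,4,5,6}→6  {3,4,5,6}→4
  5 left: {1,2,4,5,6}→6  {2,3,4,5,6}→10
  placing 0:s first → 16 extensions

16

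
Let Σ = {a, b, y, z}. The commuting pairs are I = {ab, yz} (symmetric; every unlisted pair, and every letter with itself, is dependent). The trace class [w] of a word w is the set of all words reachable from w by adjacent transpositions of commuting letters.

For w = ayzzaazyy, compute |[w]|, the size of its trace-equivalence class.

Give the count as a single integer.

drop 0:a onto floor
drop 1:y onto {0:a}
drop 2:z onto {0:a}
drop 3:z onto {2:z}
drop 4:a onto {1:y, 3:z}
drop 5:a onto {4:a}
drop 6:z onto {5:a}
drop 7:y onto {5:a}
drop 8:y onto {7:y}
ground layer = {0:a}
drop-orders for the pieces not yet dropped (sum over which currently-grounded one goes next):
  1 to go: {6} 1  {8} 1
  2 to go: {6,8} 2  {7,8} 1
  3 to go: {6,7,8} 3
  4 to go: {5,6,7,8} 3
  5 to go: {4,5,6,7,8} 3
  6 to go: {1,4,5,6,7,8} 3  {3,4,5,6,7,8} 3
  7 to go: {1,3,4,5,6,7,8} 6  {2,3,4,5,6,7,8} 3
  if 0:a drops first: 9 orders

9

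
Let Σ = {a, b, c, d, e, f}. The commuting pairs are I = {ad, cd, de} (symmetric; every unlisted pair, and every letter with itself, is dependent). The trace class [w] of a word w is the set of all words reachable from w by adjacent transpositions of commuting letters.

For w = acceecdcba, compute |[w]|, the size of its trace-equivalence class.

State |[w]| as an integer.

8

#0=a has no predecessor
#1=c depends on [0:a]
#2=c depends on [1:c]
#3=e depends on [2:c]
#4=e depends on [3:e]
#5=c depends on [4:e]
#6=d has no predecessor
#7=c depends on [5:c]
#8=b depends on [6:d, 7:c]
#9=a depends on [8:b]
sources: [0:a, 6:d]
N(rest) = Σ N(rest − s) over sources s of rest; N(one piece) = 1:
  size 1 → [9]=1
  size 2 → [8,9]=1
  size 3 → [6,8,9]=1  [7,8,9]=1
  size 4 → [5,7,8,9]=1  [6,7,8,9]=2
  size 5 → [4,5,7,8,9]=1  [5,6,7,8,9]=3
  size 6 → [3,4,5,7,8,9]=1  [4,5,6,7,8,9]=4
  size 7 → [2,3,4,5,7,8,9]=1  [3,4,5,6,7,8,9]=5
  size 8 → [1,2,3,4,5,7,8,9]=1  [2,3,4,5,6,7,8,9]=6
  first=0(a) contributes 7
  first=6(d) contributes 1
|[w]| = 8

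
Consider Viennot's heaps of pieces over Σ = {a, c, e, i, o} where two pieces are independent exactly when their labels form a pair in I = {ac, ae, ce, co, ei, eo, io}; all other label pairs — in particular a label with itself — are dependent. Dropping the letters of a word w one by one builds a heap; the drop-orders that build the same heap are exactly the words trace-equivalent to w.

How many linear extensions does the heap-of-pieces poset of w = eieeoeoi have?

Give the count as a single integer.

drop 0:e onto floor
drop 1:i onto floor
drop 2:e onto {0:e}
drop 3:e onto {2:e}
drop 4:o onto floor
drop 5:e onto {3:e}
drop 6:o onto {4:o}
drop 7:i onto {1:i}
ground layer = {0:e, 1:i, 4:o}
drop-orders for the pieces not yet dropped (sum over which currently-grounded one goes next):
  1 to go: {5} 1  {6} 1  {7} 1
  2 to go: {1,7} 1  {3,5} 1  {4,6} 1  {5,6} 2  {5,7} 2  {6,7} 2
  3 to go: {1,5,7} 3  {1,6,7} 3  {2,3,5} 1  {3,5,6} 3  {3,5,7} 3  {4,5,6} 3  {4,6,7} 3  {5,6,7} 6
  4 to go: {0,2,3,5} 1  {1,3,5,7} 6  {1,4,6,7} 6  {1,5,6,7} 12  {2,3,5,6} 4  {2,3,5,7} 4  {3,4,5,6} 6  {3,5,6,7} 12  {4,5,6,7} 12
  5 to go: {0,2,3,5,6} 5  {0,2,3,5,7} 5  {1,2,3,5,7} 10  {1,3,5,6,7} 30  {1,4,5,6,7} 30  {2,3,4,5,6} 10  {2,3,5,6,7} 20  {3,4,5,6,7} 30
  6 to go: {0,1,2,3,5,7} 15  {0,2,3,4,5,6} 15  {0,2,3,5,6,7} 30  {1,2,3,5,6,7} 60  {1,3,4,5,6,7} 90  {2,3,4,5,6,7} 60
  if 0:e drops first: 210 orders
  if 1:i drops first: 105 orders
  if 4:o drops first: 105 orders
heap linearizations: 420

420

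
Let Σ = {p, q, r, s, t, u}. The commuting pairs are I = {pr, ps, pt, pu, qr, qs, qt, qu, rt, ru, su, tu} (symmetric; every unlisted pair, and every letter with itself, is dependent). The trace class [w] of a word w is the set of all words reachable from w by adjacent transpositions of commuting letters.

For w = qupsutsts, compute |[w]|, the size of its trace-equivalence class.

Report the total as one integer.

756

drop 0:q onto floor
drop 1:u onto floor
drop 2:p onto {0:q}
drop 3:s onto floor
drop 4:u onto {1:u}
drop 5:t onto {3:s}
drop 6:s onto {5:t}
drop 7:t onto {6:s}
drop 8:s onto {7:t}
ground layer = {0:q, 1:u, 3:s}
drop-orders for the pieces not yet dropped (sum over which currently-grounded one goes next):
  1 to go: {2} 1  {4} 1  {8} 1
  2 to go: {0,2} 1  {1,4} 1  {2,4} 2  {2,8} 2  {4,8} 2  {7,8} 1
  3 to go: {0,2,4} 3  {0,2,8} 3  {1,2,4} 3  {1,4,8} 3  {2,4,8} 6  {2,7,8} 3  {4,7,8} 3  {6,7,8} 1
  4 to go: {0,1,2,4} 6  {0,2,4,8} 12  {0,2,7,8} 6  {1,2,4,8} 12  {1,4,7,8} 6  {2,4,7,8} 12  {2,6,7,8} 4  {4,6,7,8} 4  {5,6,7,8} 1
  5 to go: {0,1,2,4,8} 30  {0,2,4,7,8} 30  {0,2,6,7,8} 10  {1,2,4,7,8} 30  {1,4,6,7,8} 10  {2,4,6,7,8} 20  {2,5,6,7,8} 5  {3,5,6,7,8} 1  {4,5,6,7,8} 5
  6 to go: {0,1,2,4,7,8} 90  {0,2,4,6,7,8} 60  {0,2,5,6,7,8} 15  {1,2,4,6,7,8} 60  {1,4,5,6,7,8} 15  {2,3,5,6,7,8} 6  {2,4,5,6,7,8} 30  {3,4,5,6,7,8} 6
  7 to go: {0,1,2,4,6,7,8} 210  {0,2,3,5,6,7,8} 21  {0,2,4,5,6,7,8} 105  {1,2,4,5,6,7,8} 105  {1,3,4,5,6,7,8} 21  {2,3,4,5,6,7,8} 42
  if 0:q drops first: 168 orders
  if 1:u drops first: 168 orders
  if 3:s drops first: 420 orders
heap linearizations: 756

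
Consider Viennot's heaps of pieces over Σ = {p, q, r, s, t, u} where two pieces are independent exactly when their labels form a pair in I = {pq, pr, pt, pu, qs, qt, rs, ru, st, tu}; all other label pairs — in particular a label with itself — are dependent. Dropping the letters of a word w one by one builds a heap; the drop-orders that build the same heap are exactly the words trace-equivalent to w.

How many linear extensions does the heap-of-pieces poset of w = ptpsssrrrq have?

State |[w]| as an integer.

piece 0:p — minimal
piece 1:t — minimal
piece 2:p rests on {0:p}
piece 3:s rests on {2:p}
piece 4:s rests on {3:s}
piece 5:s rests on {4:s}
piece 6:r rests on {1:t}
piece 7:r rests on {6:r}
piece 8:r rests on {7:r}
piece 9:q rests on {8:r}
minimal pieces: {0:p, 1:t}
ways to finish when only these pieces remain (= sum over removing one remaining piece with nothing left below it):
  1 left: {5}→1  {9}→1
  2 left: {4,5}→1  {5,9}→2  {8,9}→1
  3 left: {3,4,5}→1  {4,5,9}→3  {5,8,9}→3  {7,8,9}→1
  4 left: {2,3,4,5}→1  {3,4,5,9}→4  {4,5,8,9}→6  {5,7,8,9}→4  {6,7,8,9}→1
  5 left: {0,2,3,4,5}→1  {1,6,7,8,9}→1  {2,3,4,5,9}→5  {3,4,5,8,9}→10  {4,5,7,8,9}→10  {5,6,7,8,9}→5
  6 left: {0,2,3,4,5,9}→6  {1,5,6,7,8,9}→6  {2,3,4,5,8,9}→15  {3,4,5,7,8,9}→20  {4,5,6,7,8,9}→15
  7 left: {0,2,3,4,5,8,9}→21  {1,4,5,6,7,8,9}→21  {2,3,4,5,7,8,9}→35  {3,4,5,6,7,8,9}→35
  8 left: {0,2,3,4,5,7,8,9}→56  {1,3,4,5,6,7,8,9}→56  {2,3,4,5,6,7,8,9}→70
  placing 0:p first → 126 extensions
  placing 1:t first → 126 extensions
total linear extensions = 252

252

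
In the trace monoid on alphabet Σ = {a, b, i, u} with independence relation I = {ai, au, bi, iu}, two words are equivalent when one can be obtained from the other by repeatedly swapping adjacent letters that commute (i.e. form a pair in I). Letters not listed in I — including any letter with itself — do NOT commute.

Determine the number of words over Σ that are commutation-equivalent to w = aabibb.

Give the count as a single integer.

6

piece 0:a — minimal
piece 1:a rests on {0:a}
piece 2:b rests on {1:a}
piece 3:i — minimal
piece 4:b rests on {2:b}
piece 5:b rests on {4:b}
minimal pieces: {0:a, 3:i}
ways to finish when only these pieces remain (= sum over removing one remaining piece with nothing left below it):
  1 left: {3}→1  {5}→1
  2 left: {3,5}→2  {4,5}→1
  3 left: {2,4,5}→1  {3,4,5}→3
  4 left: {1,2,4,5}→1  {2,3,4,5}→4
  placing 0:a first → 5 extensions
  placing 3:i first → 1 extensions
total linear extensions = 6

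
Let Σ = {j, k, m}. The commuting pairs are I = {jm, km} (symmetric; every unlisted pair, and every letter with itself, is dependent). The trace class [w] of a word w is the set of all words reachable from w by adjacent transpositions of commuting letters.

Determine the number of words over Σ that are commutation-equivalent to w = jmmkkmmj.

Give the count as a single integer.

piece 0:j — minimal
piece 1:m — minimal
piece 2:m rests on {1:m}
piece 3:k rests on {0:j}
piece 4:k rests on {3:k}
piece 5:m rests on {2:m}
piece 6:m rests on {5:m}
piece 7:j rests on {4:k}
minimal pieces: {0:j, 1:m}
ways to finish when only these pieces remain (= sum over removing one remaining piece with nothing left below it):
  1 left: {6}→1  {7}→1
  2 left: {4,7}→1  {5,6}→1  {6,7}→2
  3 left: {2,5,6}→1  {3,4,7}→1  {4,6,7}→3  {5,6,7}→3
  4 left: {0,3,4,7}→1  {1,2,5,6}→1  {2,5,6,7}→4  {3,4,6,7}→4  {4,5,6,7}→6
  5 left: {0,3,4,6,7}→5  {1,2,5,6,7}→5  {2,4,5,6,7}→10  {3,4,5,6,7}→10
  6 left: {0,3,4,5,6,7}→15  {1,2,4,5,6,7}→15  {2,3,4,5,6,7}→20
  placing 0:j first → 35 extensions
  placing 1:m first → 35 extensions
total linear extensions = 70

70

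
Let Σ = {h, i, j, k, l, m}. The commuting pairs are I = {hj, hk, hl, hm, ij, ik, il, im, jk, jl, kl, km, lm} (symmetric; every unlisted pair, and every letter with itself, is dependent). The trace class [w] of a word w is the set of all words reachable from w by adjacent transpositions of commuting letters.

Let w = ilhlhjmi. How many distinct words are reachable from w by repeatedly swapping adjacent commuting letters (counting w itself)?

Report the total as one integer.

0(i) covers ∅
1(l) covers ∅
2(h) covers 0:i
3(l) covers 1:l
4(h) covers 2:h
5(j) covers ∅
6(m) covers 5:j
7(i) covers 4:h
floor of heap: 0:i, 1:l, 5:j
completions by unplaced set U, small U first (add the entries for U minus each lowest piece of U):
  |U|=1: {3}:1  {6}:1  {7}:1
  |U|=2: {1,3}:1  {3,6}:2  {3,7}:2  {4,7}:1  {5,6}:1  {6,7}:2
  |U|=3: {1,3,6}:3  {1,3,7}:3  {2,4,7}:1  {3,4,7}:3  {3,5,6}:3  {3,6,7}:6  {4,6,7}:3  {5,6,7}:3
  |U|=4: {0,2,4,7}:1  {1,3,4,7}:6  {1,3,5,6}:6  {1,3,6,7}:12  {2,3,4,7}:4  {2,4,6,7}:4  {3,4,6,7}:12  {3,5,6,7}:12  {4,5,6,7}:6
  |U|=5: {0,2,3,4,7}:5  {0,2,4,6,7}:5  {1,2,3,4,7}:10  {1,3,4,6,7}:30  {1,3,5,6,7}:30  {2,3,4,6,7}:20  {2,4,5,6,7}:10  {3,4,5,6,7}:30
  |U|=6: {0,1,2,3,4,7}:15  {0,2,3,4,6,7}:30  {0,2,4,5,6,7}:15  {1,2,3,4,6,7}:60  {1,3,4,5,6,7}:90  {2,3,4,5,6,7}:60
  start at 0(i): 210
  start at 1(l): 105
  start at 5(j): 105
sum over floor = 420

420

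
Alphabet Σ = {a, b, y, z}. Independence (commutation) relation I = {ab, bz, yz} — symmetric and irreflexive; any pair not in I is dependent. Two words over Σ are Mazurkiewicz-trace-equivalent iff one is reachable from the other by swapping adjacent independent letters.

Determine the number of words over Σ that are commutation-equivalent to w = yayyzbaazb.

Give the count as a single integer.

35

#0=y has no predecessor
#1=a depends on [0:y]
#2=y depends on [1:a]
#3=y depends on [2:y]
#4=z depends on [1:a]
#5=b depends on [3:y]
#6=a depends on [3:y, 4:z]
#7=a depends on [6:a]
#8=z depends on [7:a]
#9=b depends on [5:b]
sources: [0:y]
N(rest) = Σ N(rest − s) over sources s of rest; N(one piece) = 1:
  size 1 → [8]=1  [9]=1
  size 2 → [5,9]=1  [7,8]=1  [8,9]=2
  size 3 → [5,8,9]=3  [6,7,8]=1  [7,8,9]=3
  size 4 → [4,6,7,8]=1  [5,7,8,9]=6  [6,7,8,9]=4
  size 5 → [4,6,7,8,9]=5  [5,6,7,8,9]=10
  size 6 → [3,5,6,7,8,9]=10  [4,5,6,7,8,9]=15
  size 7 → [2,3,5,6,7,8,9]=10  [3,4,5,6,7,8,9]=25
  size 8 → [2,3,4,5,6,7,8,9]=35
  first=0(y) contributes 35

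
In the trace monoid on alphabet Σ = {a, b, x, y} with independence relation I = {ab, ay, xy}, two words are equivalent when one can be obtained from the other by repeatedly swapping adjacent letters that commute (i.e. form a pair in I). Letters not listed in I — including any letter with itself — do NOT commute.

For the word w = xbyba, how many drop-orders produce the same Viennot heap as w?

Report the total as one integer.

drop 0:x onto floor
drop 1:b onto {0:x}
drop 2:y onto {1:b}
drop 3:b onto {2:y}
drop 4:a onto {0:x}
ground layer = {0:x}
drop-orders for the pieces not yet dropped (sum over which currently-grounded one goes next):
  1 to go: {3} 1  {4} 1
  2 to go: {2,3} 1  {3,4} 2
  3 to go: {1,2,3} 1  {2,3,4} 3
  if 0:x drops first: 4 orders

4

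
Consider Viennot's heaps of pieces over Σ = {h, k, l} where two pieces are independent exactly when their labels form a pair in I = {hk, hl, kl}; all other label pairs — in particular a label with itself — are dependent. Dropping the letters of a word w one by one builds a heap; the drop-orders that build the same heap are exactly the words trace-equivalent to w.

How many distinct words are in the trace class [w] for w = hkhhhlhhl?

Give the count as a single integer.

0(h) covers ∅
1(k) covers ∅
2(h) covers 0:h
3(h) covers 2:h
4(h) covers 3:h
5(l) covers ∅
6(h) covers 4:h
7(h) covers 6:h
8(l) covers 5:l
floor of heap: 0:h, 1:k, 5:l
completions by unplaced set U, small U first (add the entries for U minus each lowest piece of U):
  |U|=1: {1}:1  {7}:1  {8}:1
  |U|=2: {1,7}:2  {1,8}:2  {5,8}:1  {6,7}:1  {7,8}:2
  |U|=3: {1,5,8}:3  {1,6,7}:3  {1,7,8}:6  {4,6,7}:1  {5,7,8}:3  {6,7,8}:3
  |U|=4: {1,4,6,7}:4  {1,5,7,8}:12  {1,6,7,8}:12  {3,4,6,7}:1  {4,6,7,8}:4  {5,6,7,8}:6
  |U|=5: {1,3,4,6,7}:5  {1,4,6,7,8}:20  {1,5,6,7,8}:30  {2,3,4,6,7}:1  {3,4,6,7,8}:5  {4,5,6,7,8}:10
  |U|=6: {0,2,3,4,6,7}:1  {1,2,3,4,6,7}:6  {1,3,4,6,7,8}:30  {1,4,5,6,7,8}:60  {2,3,4,6,7,8}:6  {3,4,5,6,7,8}:15
  |U|=7: {0,1,2,3,4,6,7}:7  {0,2,3,4,6,7,8}:7  {1,2,3,4,6,7,8}:42  {1,3,4,5,6,7,8}:105  {2,3,4,5,6,7,8}:21
  start at 0(h): 168
  start at 1(k): 28
  start at 5(l): 56
sum over floor = 252

252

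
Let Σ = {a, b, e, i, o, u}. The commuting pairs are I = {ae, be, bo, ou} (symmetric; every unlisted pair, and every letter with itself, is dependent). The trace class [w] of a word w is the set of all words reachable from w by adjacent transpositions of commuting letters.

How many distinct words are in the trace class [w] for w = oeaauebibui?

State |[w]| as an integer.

6

#0=o has no predecessor
#1=e depends on [0:o]
#2=a depends on [0:o]
#3=a depends on [2:a]
#4=u depends on [1:e, 3:a]
#5=e depends on [4:u]
#6=b depends on [4:u]
#7=i depends on [5:e, 6:b]
#8=b depends on [7:i]
#9=u depends on [8:b]
#10=i depends on [9:u]
sources: [0:o]
N(rest) = Σ N(rest − s) over sources s of rest; N(one piece) = 1:
  size 1 → [10]=1
  size 2 → [9,10]=1
  size 3 → [8,9,10]=1
  size 4 → [7,8,9,10]=1
  size 5 → [5,7,8,9,10]=1  [6,7,8,9,10]=1
  size 6 → [5,6,7,8,9,10]=2
  size 7 → [4,5,6,7,8,9,10]=2
  size 8 → [1,4,5,6,7,8,9,10]=2  [3,4,5,6,7,8,9,10]=2
  size 9 → [1,3,4,5,6,7,8,9,10]=4  [2,3,4,5,6,7,8,9,10]=2
  first=0(o) contributes 6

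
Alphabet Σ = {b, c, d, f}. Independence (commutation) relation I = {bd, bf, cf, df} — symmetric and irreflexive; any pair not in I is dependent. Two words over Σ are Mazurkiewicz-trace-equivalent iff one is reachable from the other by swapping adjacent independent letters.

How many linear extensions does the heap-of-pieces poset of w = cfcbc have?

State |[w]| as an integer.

#0=c has no predecessor
#1=f has no predecessor
#2=c depends on [0:c]
#3=b depends on [2:c]
#4=c depends on [3:b]
sources: [0:c, 1:f]
N(rest) = Σ N(rest − s) over sources s of rest; N(one piece) = 1:
  size 1 → [1]=1  [4]=1
  size 2 → [1,4]=2  [3,4]=1
  size 3 → [1,3,4]=3  [2,3,4]=1
  first=0(c) contributes 4
  first=1(f) contributes 1
|[w]| = 5

5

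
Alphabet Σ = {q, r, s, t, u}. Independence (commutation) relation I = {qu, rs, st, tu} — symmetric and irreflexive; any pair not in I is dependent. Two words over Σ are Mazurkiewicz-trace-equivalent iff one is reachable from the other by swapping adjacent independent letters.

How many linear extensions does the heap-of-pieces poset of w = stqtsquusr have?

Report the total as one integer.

piece 0:s — minimal
piece 1:t — minimal
piece 2:q rests on {0:s, 1:t}
piece 3:t rests on {2:q}
piece 4:s rests on {2:q}
piece 5:q rests on {3:t, 4:s}
piece 6:u rests on {4:s}
piece 7:u rests on {6:u}
piece 8:s rests on {5:q, 7:u}
piece 9:r rests on {5:q, 7:u}
minimal pieces: {0:s, 1:t}
ways to finish when only these pieces remain (= sum over removing one remaining piece with nothing left below it):
  1 left: {8}→1  {9}→1
  2 left: {8,9}→2
  3 left: {5,8,9}→2  {7,8,9}→2
  4 left: {3,5,8,9}→2  {5,7,8,9}→4  {6,7,8,9}→2
  5 left: {3,5,7,8,9}→6  {5,6,7,8,9}→6
  6 left: {3,5,6,7,8,9}→12  {4,5,6,7,8,9}→6
  7 left: {3,4,5,6,7,8,9}→18
  8 left: {2,3,4,5,6,7,8,9}→18
  placing 0:s first → 18 extensions
  placing 1:t first → 18 extensions
total linear extensions = 36

36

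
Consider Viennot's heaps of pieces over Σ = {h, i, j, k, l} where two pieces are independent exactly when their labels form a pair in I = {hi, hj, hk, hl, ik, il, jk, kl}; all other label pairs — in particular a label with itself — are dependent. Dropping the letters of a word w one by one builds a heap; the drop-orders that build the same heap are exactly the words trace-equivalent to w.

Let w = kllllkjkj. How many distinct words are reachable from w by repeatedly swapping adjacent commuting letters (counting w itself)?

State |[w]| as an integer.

#0=k has no predecessor
#1=l has no predecessor
#2=l depends on [1:l]
#3=l depends on [2:l]
#4=l depends on [3:l]
#5=k depends on [0:k]
#6=j depends on [4:l]
#7=k depends on [5:k]
#8=j depends on [6:j]
sources: [0:k, 1:l]
N(rest) = Σ N(rest − s) over sources s of rest; N(one piece) = 1:
  size 1 → [7]=1  [8]=1
  size 2 → [5,7]=1  [6,8]=1  [7,8]=2
  size 3 → [0,5,7]=1  [4,6,8]=1  [5,7,8]=3  [6,7,8]=3
  size 4 → [0,5,7,8]=4  [3,4,6,8]=1  [4,6,7,8]=4  [5,6,7,8]=6
  size 5 → [0,5,6,7,8]=10  [2,3,4,6,8]=1  [3,4,6,7,8]=5  [4,5,6,7,8]=10
  size 6 → [0,4,5,6,7,8]=20  [1,2,3,4,6,8]=1  [2,3,4,6,7,8]=6  [3,4,5,6,7,8]=15
  size 7 → [0,3,4,5,6,7,8]=35  [1,2,3,4,6,7,8]=7  [2,3,4,5,6,7,8]=21
  first=0(k) contributes 28
  first=1(l) contributes 56
|[w]| = 84

84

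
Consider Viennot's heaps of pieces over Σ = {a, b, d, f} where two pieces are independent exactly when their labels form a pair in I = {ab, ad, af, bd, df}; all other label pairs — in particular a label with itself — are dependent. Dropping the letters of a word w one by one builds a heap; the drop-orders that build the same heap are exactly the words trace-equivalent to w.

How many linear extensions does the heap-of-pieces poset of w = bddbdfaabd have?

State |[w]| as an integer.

3150

drop 0:b onto floor
drop 1:d onto floor
drop 2:d onto {1:d}
drop 3:b onto {0:b}
drop 4:d onto {2:d}
drop 5:f onto {3:b}
drop 6:a onto floor
drop 7:a onto {6:a}
drop 8:b onto {5:f}
drop 9:d onto {4:d}
ground layer = {0:b, 1:d, 6:a}
drop-orders for the pieces not yet dropped (sum over which currently-grounded one goes next):
  1 to go: {7} 1  {8} 1  {9} 1
  2 to go: {4,9} 1  {5,8} 1  {6,7} 1  {7,8} 2  {7,9} 2  {8,9} 2
  3 to go: {2,4,9} 1  {3,5,8} 1  {4,7,9} 3  {4,8,9} 3  {5,7,8} 3  {5,8,9} 3  {6,7,8} 3  {6,7,9} 3  {7,8,9} 6
  4 to go: {0,3,5,8} 1  {1,2,4,9} 1  {2,4,7,9} 4  {2,4,8,9} 4  {3,5,7,8} 4  {3,5,8,9} 4  {4,5,8,9} 6  {4,6,7,9} 6  {4,7,8,9} 12  {5,6,7,8} 6  {5,7,8,9} 12  {6,7,8,9} 12
  5 to go: {0,3,5,7,8} 5  {0,3,5,8,9} 5  {1,2,4,7,9} 5  {1,2,4,8,9} 5  {2,4,5,8,9} 10  {2,4,6,7,9} 10  {2,4,7,8,9} 20  {3,4,5,8,9} 10  {3,5,6,7,8} 10  {3,5,7,8,9} 20  {4,5,7,8,9} 30  {4,6,7,8,9} 30  {5,6,7,8,9} 30
  6 to go: {0,3,4,5,8,9} 15  {0,3,5,6,7,8} 15  {0,3,5,7,8,9} 30  {1,2,4,5,8,9} 15  {1,2,4,6,7,9} 15  {1,2,4,7,8,9} 30  {2,3,4,5,8,9} 20  {2,4,5,7,8,9} 60  {2,4,6,7,8,9} 60  {3,4,5,7,8,9} 60  {3,5,6,7,8,9} 60  {4,5,6,7,8,9} 90
  7 to go: {0,2,3,4,5,8,9} 35  {0,3,4,5,7,8,9} 105  {0,3,5,6,7,8,9} 105  {1,2,3,4,5,8,9} 35  {1,2,4,5,7,8,9} 105  {1,2,4,6,7,8,9} 105  {2,3,4,5,7,8,9} 140  {2,4,5,6,7,8,9} 210  {3,4,5,6,7,8,9} 210
  8 to go: {0,1,2,3,4,5,8,9} 70  {0,2,3,4,5,7,8,9} 280  {0,3,4,5,6,7,8,9} 420  {1,2,3,4,5,7,8,9} 280  {1,2,4,5,6,7,8,9} 420  {2,3,4,5,6,7,8,9} 560
  if 0:b drops first: 1260 orders
  if 1:d drops first: 1260 orders
  if 6:a drops first: 630 orders
heap linearizations: 3150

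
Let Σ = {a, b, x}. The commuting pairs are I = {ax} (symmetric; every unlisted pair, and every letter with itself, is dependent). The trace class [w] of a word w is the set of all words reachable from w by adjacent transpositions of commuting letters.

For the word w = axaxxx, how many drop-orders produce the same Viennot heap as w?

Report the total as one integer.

drop 0:a onto floor
drop 1:x onto floor
drop 2:a onto {0:a}
drop 3:x onto {1:x}
drop 4:x onto {3:x}
drop 5:x onto {4:x}
ground layer = {0:a, 1:x}
drop-orders for the pieces not yet dropped (sum over which currently-grounded one goes next):
  1 to go: {2} 1  {5} 1
  2 to go: {0,2} 1  {2,5} 2  {4,5} 1
  3 to go: {0,2,5} 3  {2,4,5} 3  {3,4,5} 1
  4 to go: {0,2,4,5} 6  {1,3,4,5} 1  {2,3,4,5} 4
  if 0:a drops first: 5 orders
  if 1:x drops first: 10 orders
heap linearizations: 15

15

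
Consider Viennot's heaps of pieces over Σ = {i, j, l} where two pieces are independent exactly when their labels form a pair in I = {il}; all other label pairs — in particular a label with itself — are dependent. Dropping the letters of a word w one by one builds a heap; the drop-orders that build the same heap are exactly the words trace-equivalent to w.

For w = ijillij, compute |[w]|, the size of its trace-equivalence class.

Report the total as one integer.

6

0(i) covers ∅
1(j) covers 0:i
2(i) covers 1:j
3(l) covers 1:j
4(l) covers 3:l
5(i) covers 2:i
6(j) covers 4:l, 5:i
floor of heap: 0:i
completions by unplaced set U, small U first (add the entries for U minus each lowest piece of U):
  |U|=1: {6}:1
  |U|=2: {4,6}:1  {5,6}:1
  |U|=3: {2,5,6}:1  {3,4,6}:1  {4,5,6}:2
  |U|=4: {2,4,5,6}:3  {3,4,5,6}:3
  |U|=5: {2,3,4,5,6}:6
  start at 0(i): 6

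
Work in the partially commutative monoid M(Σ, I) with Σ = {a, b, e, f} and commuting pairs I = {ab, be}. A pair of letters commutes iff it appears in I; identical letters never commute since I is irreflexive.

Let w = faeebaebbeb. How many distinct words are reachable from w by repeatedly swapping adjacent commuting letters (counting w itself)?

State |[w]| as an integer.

210

#0=f has no predecessor
#1=a depends on [0:f]
#2=e depends on [1:a]
#3=e depends on [2:e]
#4=b depends on [0:f]
#5=a depends on [3:e]
#6=e depends on [5:a]
#7=b depends on [4:b]
#8=b depends on [7:b]
#9=e depends on [6:e]
#10=b depends on [8:b]
sources: [0:f]
N(rest) = Σ N(rest − s) over sources s of rest; N(one piece) = 1:
  size 1 → [9]=1  [10]=1
  size 2 → [6,9]=1  [8,10]=1  [9,10]=2
  size 3 → [5,6,9]=1  [6,9,10]=3  [7,8,10]=1  [8,9,10]=3
  size 4 → [3,5,6,9]=1  [4,7,8,10]=1  [5,6,9,10]=4  [6,8,9,10]=6  [7,8,9,10]=4
  size 5 → [2,3,5,6,9]=1  [3,5,6,9,10]=5  [4,7,8,9,10]=5  [5,6,8,9,10]=10  [6,7,8,9,10]=10
  size 6 → [1,2,3,5,6,9]=1  [2,3,5,6,9,10]=6  [3,5,6,8,9,10]=15  [4,6,7,8,9,10]=15  [5,6,7,8,9,10]=20
  size 7 → [1,2,3,5,6,9,10]=7  [2,3,5,6,8,9,10]=21  [3,5,6,7,8,9,10]=35  [4,5,6,7,8,9,10]=35
  size 8 → [1,2,3,5,6,8,9,10]=28  [2,3,5,6,7,8,9,10]=56  [3,4,5,6,7,8,9,10]=70
  size 9 → [1,2,3,5,6,7,8,9,10]=84  [2,3,4,5,6,7,8,9,10]=126
  first=0(f) contributes 210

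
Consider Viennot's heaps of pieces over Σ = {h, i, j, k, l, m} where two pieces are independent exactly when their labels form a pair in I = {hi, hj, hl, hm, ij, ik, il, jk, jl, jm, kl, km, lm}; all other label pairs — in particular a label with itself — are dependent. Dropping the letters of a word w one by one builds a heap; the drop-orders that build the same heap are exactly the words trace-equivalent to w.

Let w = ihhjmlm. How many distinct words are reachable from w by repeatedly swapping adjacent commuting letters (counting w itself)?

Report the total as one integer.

420

0(i) covers ∅
1(h) covers ∅
2(h) covers 1:h
3(j) covers ∅
4(m) covers 0:i
5(l) covers ∅
6(m) covers 4:m
floor of heap: 0:i, 1:h, 3:j, 5:l
completions by unplaced set U, small U first (add the entries for U minus each lowest piece of U):
  |U|=1: {2}:1  {3}:1  {5}:1  {6}:1
  |U|=2: {1,2}:1  {2,3}:2  {2,5}:2  {2,6}:2  {3,5}:2  {3,6}:2  {4,6}:1  {5,6}:2
  |U|=3: {0,4,6}:1  {1,2,3}:3  {1,2,5}:3  {1,2,6}:3  {2,3,5}:6  {2,3,6}:6  {2,4,6}:3  {2,5,6}:6  {3,4,6}:3  {3,5,6}:6  {4,5,6}:3
  |U|=4: {0,2,4,6}:4  {0,3,4,6}:4  {0,4,5,6}:4  {1,2,3,5}:12  {1,2,3,6}:12  {1,2,4,6}:6  {1,2,5,6}:12  {2,3,4,6}:12  {2,3,5,6}:24  {2,4,5,6}:12  {3,4,5,6}:12
  |U|=5: {0,1,2,4,6}:10  {0,2,3,4,6}:20  {0,2,4,5,6}:20  {0,3,4,5,6}:20  {1,2,3,4,6}:30  {1,2,3,5,6}:60  {1,2,4,5,6}:30  {2,3,4,5,6}:60
  start at 0(i): 180
  start at 1(h): 120
  start at 3(j): 60
  start at 5(l): 60
sum over floor = 420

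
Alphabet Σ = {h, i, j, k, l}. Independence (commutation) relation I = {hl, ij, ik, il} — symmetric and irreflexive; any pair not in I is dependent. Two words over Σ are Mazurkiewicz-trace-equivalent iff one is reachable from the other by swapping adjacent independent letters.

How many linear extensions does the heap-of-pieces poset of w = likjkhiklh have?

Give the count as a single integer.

25

0(l) covers ∅
1(i) covers ∅
2(k) covers 0:l
3(j) covers 2:k
4(k) covers 3:j
5(h) covers 1:i, 4:k
6(i) covers 5:h
7(k) covers 5:h
8(l) covers 7:k
9(h) covers 6:i, 7:k
floor of heap: 0:l, 1:i
completions by unplaced set U, small U first (add the entries for U minus each lowest piece of U):
  |U|=1: {8}:1  {9}:1
  |U|=2: {6,9}:1  {8,9}:2
  |U|=3: {6,8,9}:3  {7,8,9}:2
  |U|=4: {6,7,8,9}:5
  |U|=5: {5,6,7,8,9}:5
  |U|=6: {1,5,6,7,8,9}:5  {4,5,6,7,8,9}:5
  |U|=7: {1,4,5,6,7,8,9}:10  {3,4,5,6,7,8,9}:5
  |U|=8: {1,3,4,5,6,7,8,9}:15  {2,3,4,5,6,7,8,9}:5
  start at 0(l): 20
  start at 1(i): 5
sum over floor = 25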